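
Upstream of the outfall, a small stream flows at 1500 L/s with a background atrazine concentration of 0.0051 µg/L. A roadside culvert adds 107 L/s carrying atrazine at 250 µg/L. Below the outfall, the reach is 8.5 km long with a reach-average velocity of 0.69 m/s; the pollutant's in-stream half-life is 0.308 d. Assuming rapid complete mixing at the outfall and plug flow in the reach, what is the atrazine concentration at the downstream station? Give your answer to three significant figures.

Mixed concentration C = ΣQC/ΣQ = (1500·0.005100 + 107.0·250.0) / 1607 = 26760/1607 = 16.65 µg/L.
Travel time t = 8.5·1000 / 0.69 = 12320 s = 3.422 h.
Half-life 0.308 d → k = ln 2 / 0.308 = 2.250 d⁻¹.
After decay, C = 16.65 × e^(−kt) = 16.65 × 0.7255 = 12.08 µg/L.

12.1 µg/L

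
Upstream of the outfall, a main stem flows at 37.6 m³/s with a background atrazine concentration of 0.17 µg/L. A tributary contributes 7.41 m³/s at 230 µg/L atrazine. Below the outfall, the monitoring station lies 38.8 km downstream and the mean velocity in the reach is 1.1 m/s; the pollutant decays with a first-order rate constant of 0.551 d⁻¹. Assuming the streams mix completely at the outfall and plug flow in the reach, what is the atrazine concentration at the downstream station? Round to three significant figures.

30.4 µg/L

Flow-weighted average: C = (37.60·0.1700 + 7.410·230.0) / 45.01 = 1711/45.01 = 38.01 µg/L.
Travel time t = 38.8·1000 / 1.1 = 35270 s = 9.798 h.
Decay over the reach: 38.01·exp(−kt) = 38.01·0.7986 = 30.35 µg/L.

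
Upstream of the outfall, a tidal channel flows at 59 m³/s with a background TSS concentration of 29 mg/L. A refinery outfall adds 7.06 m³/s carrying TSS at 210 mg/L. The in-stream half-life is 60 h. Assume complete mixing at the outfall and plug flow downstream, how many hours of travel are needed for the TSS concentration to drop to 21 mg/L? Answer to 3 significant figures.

72.2 h

After mixing, C = (59.00·29.00 + 7.060·210.0) / 66.06 = 3194/66.06 = 48.34 mg/L.
Half-life 60 h → k = ln 2 / 60 = 0.01155 h⁻¹ = 0.2773 d⁻¹.
48.34·exp(−k·t) = 21 → t = ln(48.34/21)/k = 259800 s = 72.18 h.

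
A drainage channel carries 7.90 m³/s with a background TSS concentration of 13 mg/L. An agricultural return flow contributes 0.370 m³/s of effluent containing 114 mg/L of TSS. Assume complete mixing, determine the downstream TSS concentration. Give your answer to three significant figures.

Flow-weighted average: C = (7.900·13.00 + 0.3700·114.0) / 8.270 = 144.9/8.270 = 17.52 mg/L.

17.5 mg/L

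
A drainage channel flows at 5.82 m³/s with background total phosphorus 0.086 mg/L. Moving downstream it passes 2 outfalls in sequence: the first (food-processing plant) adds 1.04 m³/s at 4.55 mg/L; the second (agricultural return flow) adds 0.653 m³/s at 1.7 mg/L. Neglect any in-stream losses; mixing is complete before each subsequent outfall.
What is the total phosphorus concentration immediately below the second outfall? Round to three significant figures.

Below outfall 1: Q → 6.860 m³/s, C = (5.820·0.08600 + 1.040·4.550)/6.860 = 0.7628 mg/L.
Below outfall 2: Q → 7.513 m³/s, C = (6.860·0.7628 + 0.6530·1.700)/7.513 = 0.8442 mg/L.

0.844 mg/L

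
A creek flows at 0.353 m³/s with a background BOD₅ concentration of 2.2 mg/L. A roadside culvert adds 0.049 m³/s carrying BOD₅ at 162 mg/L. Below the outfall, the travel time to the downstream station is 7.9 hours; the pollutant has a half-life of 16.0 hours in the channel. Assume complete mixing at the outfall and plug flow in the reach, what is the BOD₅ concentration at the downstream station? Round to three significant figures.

Conservation of mass: C = (0.3530·2.200 + 0.04900·162.0) / 0.4020 = 8.715/0.4020 = 21.68 mg/L.
Half-life 16.0 h → k = ln 2 / 16.0 = 0.04332 h⁻¹ = 1.040 d⁻¹.
After decay, C = 21.68 × e^(−kt) = 21.68 × 0.7102 = 15.40 mg/L.

15.4 mg/L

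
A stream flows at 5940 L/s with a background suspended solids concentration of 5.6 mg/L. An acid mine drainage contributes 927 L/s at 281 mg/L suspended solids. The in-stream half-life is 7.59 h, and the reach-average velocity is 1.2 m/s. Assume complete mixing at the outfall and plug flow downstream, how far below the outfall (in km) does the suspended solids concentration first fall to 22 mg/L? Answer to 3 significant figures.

Flow-weighted average: C = (5940·5.600 + 927.0·281.0) / 6867 = 293800/6867 = 42.78 mg/L.
Half-life 7.59 h → k = ln 2 / 7.59 = 0.09132 h⁻¹ = 2.192 d⁻¹.
Set 42.78·exp(−k·t) = 22 → t = ln(42.78/22)/k = 26210 s = 7.281 h.
Distance = v·t = 1.2·26210 = 31460 m = 31.46 km.

31.5 km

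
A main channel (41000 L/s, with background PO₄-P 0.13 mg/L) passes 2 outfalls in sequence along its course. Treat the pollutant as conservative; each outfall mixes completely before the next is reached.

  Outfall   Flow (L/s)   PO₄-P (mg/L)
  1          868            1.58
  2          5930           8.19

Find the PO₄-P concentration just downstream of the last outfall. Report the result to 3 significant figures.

Outfall 1: combined Q = 41870 L/s; C = (41000·0.1300 + 868.0·1.580)/41870 = 0.1601 mg/L.
Outfall 2: combined Q = 47800 L/s; C = (41870·0.1601 + 5930·8.190)/47800 = 1.156 mg/L.

1.16 mg/L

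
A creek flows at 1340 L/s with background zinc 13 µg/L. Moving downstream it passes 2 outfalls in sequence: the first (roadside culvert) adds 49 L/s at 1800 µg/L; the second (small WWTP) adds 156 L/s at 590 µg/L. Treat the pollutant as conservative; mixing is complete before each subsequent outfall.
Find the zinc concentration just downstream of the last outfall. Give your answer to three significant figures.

Below outfall 1: Q → 1389 L/s, C = (1340·13.00 + 49.00·1800)/1389 = 76.04 µg/L.
Below outfall 2: Q → 1545 L/s, C = (1389·76.04 + 156.0·590.0)/1545 = 127.9 µg/L.

128 µg/L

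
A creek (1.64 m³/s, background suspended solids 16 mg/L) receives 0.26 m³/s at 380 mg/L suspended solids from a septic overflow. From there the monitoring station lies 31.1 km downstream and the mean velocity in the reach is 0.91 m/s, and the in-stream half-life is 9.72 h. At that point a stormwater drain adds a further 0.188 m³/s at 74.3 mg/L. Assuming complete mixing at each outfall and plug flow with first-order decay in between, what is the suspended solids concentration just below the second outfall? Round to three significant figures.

37.1 mg/L

Conservation of mass: C = (1.640·16.00 + 0.2600·380.0) / 1.900 = 125.0/1.900 = 65.81 mg/L; combined flow 1.900 m³/s.
Travel time t = 31.1·1000 / 0.91 = 34180 s = 9.493 h.
Half-life 9.72 h → k = ln 2 / 9.72 = 0.07131 h⁻¹ = 1.711 d⁻¹.
First-order decay: C = 65.81·exp(−k·t) = 65.81·0.5081 = 33.44 mg/L.
At the second outfall, C = (1.900·33.44 + 0.1880·74.30) / (1.900 + 0.1880) = 37.12 mg/L.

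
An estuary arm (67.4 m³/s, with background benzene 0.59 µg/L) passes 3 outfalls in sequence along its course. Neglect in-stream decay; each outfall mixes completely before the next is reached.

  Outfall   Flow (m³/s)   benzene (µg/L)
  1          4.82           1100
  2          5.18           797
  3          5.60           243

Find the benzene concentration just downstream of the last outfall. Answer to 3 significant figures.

After outfall 1: Q = 67.40 + 4.820 = 72.22 m³/s; C = (67.40·0.5900 + 4.820·1100)/72.22 = 73.97 µg/L.
After outfall 2: Q = 72.22 + 5.180 = 77.40 m³/s; C = (72.22·73.97 + 5.180·797.0)/77.40 = 122.4 µg/L.
After outfall 3: Q = 77.40 + 5.600 = 83.00 m³/s; C = (77.40·122.4 + 5.600·243.0)/83.00 = 130.5 µg/L.

130 µg/L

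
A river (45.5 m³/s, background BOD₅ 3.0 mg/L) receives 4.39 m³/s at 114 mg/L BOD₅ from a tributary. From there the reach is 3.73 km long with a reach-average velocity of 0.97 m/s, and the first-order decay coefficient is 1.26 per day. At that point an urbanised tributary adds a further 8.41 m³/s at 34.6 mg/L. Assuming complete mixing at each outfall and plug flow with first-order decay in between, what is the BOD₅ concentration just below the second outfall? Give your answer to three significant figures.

After mixing, C = (45.50·3.000 + 4.390·114.0) / 49.89 = 637.0/49.89 = 12.77 mg/L; combined flow 49.89 m³/s.
Travel time t = 3.73·1000 / 0.97 = 3845 s = 1.068 h.
First-order decay: C = 12.77·exp(−k·t) = 12.77·0.9455 = 12.07 mg/L.
Second outfall: C = (49.89·12.07 + 8.410·34.60)/58.30 = 15.32 mg/L.

15.3 mg/L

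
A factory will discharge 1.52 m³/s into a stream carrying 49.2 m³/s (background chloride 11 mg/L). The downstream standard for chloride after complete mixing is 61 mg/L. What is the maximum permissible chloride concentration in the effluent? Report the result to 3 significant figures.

1680 mg/L

At the limit, (Qr·Cr + Qe·Cₑ)/(Qr + Qe) = 61:
Cₑ = (50.72·61 − 49.20·11.00) / 1.520 = 1679 mg/L.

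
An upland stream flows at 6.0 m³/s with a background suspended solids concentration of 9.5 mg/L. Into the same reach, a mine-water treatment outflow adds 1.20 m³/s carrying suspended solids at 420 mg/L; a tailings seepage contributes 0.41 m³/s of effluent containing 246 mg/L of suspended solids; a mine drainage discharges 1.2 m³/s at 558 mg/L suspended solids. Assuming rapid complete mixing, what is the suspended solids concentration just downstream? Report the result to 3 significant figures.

Mass balance: C = (6.000·9.500 + 1.200·420.0 + 0.4100·246.0 + 1.200·558.0) / 8.810 = 1331/8.810 = 151.1 mg/L.

151 mg/L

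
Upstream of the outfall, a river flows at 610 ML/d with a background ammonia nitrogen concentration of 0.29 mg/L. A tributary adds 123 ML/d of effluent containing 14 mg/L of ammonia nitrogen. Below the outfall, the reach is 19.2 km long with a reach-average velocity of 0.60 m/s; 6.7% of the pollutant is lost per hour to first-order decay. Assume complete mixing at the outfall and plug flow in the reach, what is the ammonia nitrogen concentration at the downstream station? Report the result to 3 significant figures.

1.40 mg/L

Conservation of mass: C = (610.0·0.2900 + 123.0·14.00) / 733.0 = 1899/733.0 = 2.591 mg/L.
Travel time t = 19.2·1000 / 0.60 = 32000 s = 8.889 h.
6.7%/h lost → k = −ln(1 − 0.067) = 0.06935 h⁻¹.
Applying C = C₀e^(−kt): 2.591 × 0.5399 = 1.399 mg/L.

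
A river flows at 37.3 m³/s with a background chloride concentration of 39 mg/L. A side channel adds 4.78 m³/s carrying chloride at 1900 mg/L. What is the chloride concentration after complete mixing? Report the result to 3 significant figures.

250 mg/L

Mass balance: C = (37.30·39.00 + 4.780·1900) / 42.08 = 10540/42.08 = 250.4 mg/L.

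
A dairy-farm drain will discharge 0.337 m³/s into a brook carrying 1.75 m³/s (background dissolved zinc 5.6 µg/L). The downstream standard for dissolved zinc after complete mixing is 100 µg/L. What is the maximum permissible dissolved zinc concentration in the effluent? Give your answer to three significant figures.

At the limit, (Qr·Cr + Qe·Cₑ)/(Qr + Qe) = 100:
Cₑ = (2.087·100 − 1.750·5.600) / 0.3370 = 590.2 µg/L.

590 µg/L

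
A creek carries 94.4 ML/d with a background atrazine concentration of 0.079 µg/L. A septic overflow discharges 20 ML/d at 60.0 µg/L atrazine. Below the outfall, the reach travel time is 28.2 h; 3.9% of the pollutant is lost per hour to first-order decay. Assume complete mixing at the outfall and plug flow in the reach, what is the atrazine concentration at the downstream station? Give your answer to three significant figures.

Conservation of mass: C = (94.40·0.07900 + 20.00·60.00) / 114.4 = 1207/114.4 = 10.55 µg/L.
3.9%/h lost → k = −ln(1 − 0.039) = 0.03978 h⁻¹.
First-order decay: C = 10.55·exp(−k·t) = 10.55·0.3257 = 3.438 µg/L.

3.44 µg/L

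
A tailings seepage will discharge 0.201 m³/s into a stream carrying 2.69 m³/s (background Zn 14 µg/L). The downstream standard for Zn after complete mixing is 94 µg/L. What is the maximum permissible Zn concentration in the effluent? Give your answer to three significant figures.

1160 µg/L

At the limit, (Qr·Cr + Qe·Cₑ)/(Qr + Qe) = 94:
Cₑ = (2.891·94 − 2.690·14.00) / 0.2010 = 1165 µg/L.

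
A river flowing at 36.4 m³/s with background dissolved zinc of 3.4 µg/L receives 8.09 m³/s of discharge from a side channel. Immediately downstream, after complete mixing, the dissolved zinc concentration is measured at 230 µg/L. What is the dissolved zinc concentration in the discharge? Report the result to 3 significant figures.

Mass balance: 36.40·3.400 + 8.090·Cₑ = 44.49·230.0
→ Cₑ = (44.49·230.0 − 36.40·3.400) / 8.090 = 1250 µg/L.

1250 µg/L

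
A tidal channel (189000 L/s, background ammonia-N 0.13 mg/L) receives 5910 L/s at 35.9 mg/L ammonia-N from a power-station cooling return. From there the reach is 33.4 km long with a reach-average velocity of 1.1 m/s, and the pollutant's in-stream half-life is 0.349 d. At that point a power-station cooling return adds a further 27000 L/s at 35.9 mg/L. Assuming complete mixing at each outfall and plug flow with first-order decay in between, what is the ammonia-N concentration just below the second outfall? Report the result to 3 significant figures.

4.90 mg/L

Mixed concentration C = ΣQC/ΣQ = (189000·0.1300 + 5910·35.90) / 194900 = 236700/194900 = 1.215 mg/L; combined flow 194900 L/s.
Travel time t = 33.4·1000 / 1.1 = 30360 s = 8.434 h.
Half-life 0.349 d → k = ln 2 / 0.349 = 1.986 d⁻¹.
First-order decay: C = 1.215·exp(−k·t) = 1.215·0.4976 = 0.6044 mg/L.
At the second outfall, C = (194900·0.6044 + 27000·35.90) / (194900 + 27000) = 4.899 mg/L.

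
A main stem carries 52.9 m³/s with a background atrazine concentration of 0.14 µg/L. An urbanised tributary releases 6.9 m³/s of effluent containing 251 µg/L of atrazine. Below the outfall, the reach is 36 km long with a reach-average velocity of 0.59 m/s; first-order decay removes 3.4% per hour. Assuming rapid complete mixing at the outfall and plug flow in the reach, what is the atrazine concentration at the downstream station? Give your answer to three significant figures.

16.2 µg/L

Flow-weighted average: C = (52.90·0.1400 + 6.900·251.0) / 59.80 = 1739/59.80 = 29.09 µg/L.
Travel time t = 36·1000 / 0.59 = 61020 s = 16.95 h.
3.4%/h lost → k = −ln(1 − 0.034) = 0.03459 h⁻¹.
Applying C = C₀e^(−kt): 29.09 × 0.5564 = 16.18 µg/L.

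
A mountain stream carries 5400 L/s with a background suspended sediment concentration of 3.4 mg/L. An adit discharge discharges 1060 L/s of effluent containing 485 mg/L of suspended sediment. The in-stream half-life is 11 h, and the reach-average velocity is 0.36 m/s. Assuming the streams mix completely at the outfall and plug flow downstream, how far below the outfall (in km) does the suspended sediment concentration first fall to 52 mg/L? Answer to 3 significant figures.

9.47 km

Mass balance: C = (5400·3.400 + 1060·485.0) / 6460 = 532500/6460 = 82.42 mg/L.
Half-life 11 h → k = ln 2 / 11 = 0.06301 h⁻¹ = 1.512 d⁻¹.
Set 82.42·exp(−k·t) = 52 → t = ln(82.42/52)/k = 26320 s = 7.310 h.
Distance = v·t = 0.36·26320 = 9474 m = 9.474 km.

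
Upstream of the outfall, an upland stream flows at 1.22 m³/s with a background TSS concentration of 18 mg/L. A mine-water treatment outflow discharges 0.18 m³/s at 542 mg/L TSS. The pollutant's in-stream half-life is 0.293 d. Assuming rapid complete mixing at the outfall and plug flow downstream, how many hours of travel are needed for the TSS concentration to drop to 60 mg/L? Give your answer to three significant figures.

Flow-weighted average: C = (1.220·18.00 + 0.1800·542.0) / 1.400 = 119.5/1.400 = 85.37 mg/L.
Half-life 0.293 d → k = ln 2 / 0.293 = 2.366 d⁻¹.
85.37·exp(−k·t) = 60 → t = ln(85.37/60)/k = 12880 s = 3.578 h.

3.58 h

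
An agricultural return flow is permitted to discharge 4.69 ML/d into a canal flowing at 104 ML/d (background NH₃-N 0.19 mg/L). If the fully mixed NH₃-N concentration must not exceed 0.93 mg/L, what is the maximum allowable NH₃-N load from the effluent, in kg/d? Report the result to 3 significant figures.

Mass balance at the limit: 104.0·0.1900 + 4.690·Cₑ = 108.7·0.93 → Cₑ = 17.34 mg/L.
4.690 ML/d = 0.05428 m³/s. Load = 0.05428 m³/s × 17.34 g/m³ × 86 400 s/d = 81.32 kg/d.

81.3 kg/d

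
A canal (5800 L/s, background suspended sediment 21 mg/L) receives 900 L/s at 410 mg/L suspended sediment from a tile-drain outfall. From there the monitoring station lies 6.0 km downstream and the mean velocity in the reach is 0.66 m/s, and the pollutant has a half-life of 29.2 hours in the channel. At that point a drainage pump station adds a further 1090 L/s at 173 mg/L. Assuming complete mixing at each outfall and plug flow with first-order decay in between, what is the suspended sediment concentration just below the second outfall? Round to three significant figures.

83.5 mg/L

Flow-weighted average: C = (5800·21.00 + 900.0·410.0) / 6700 = 490800/6700 = 73.25 mg/L; combined flow 6700 L/s.
Travel time t = 6.0·1000 / 0.66 = 9091 s = 2.525 h.
Half-life 29.2 h → k = ln 2 / 29.2 = 0.02374 h⁻¹ = 0.5697 d⁻¹.
First-order decay: C = 73.25·exp(−k·t) = 73.25·0.9418 = 68.99 mg/L.
At the second outfall, C = (6700·68.99 + 1090·173.0) / (6700 + 1090) = 83.54 mg/L.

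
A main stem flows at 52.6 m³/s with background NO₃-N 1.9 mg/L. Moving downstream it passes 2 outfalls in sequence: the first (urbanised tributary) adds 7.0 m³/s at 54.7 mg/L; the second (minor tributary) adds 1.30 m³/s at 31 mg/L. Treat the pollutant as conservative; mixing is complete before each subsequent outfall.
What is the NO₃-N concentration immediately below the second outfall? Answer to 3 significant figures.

Outfall 1: combined Q = 59.60 m³/s; C = (52.60·1.900 + 7.000·54.70)/59.60 = 8.101 mg/L.
Outfall 2: combined Q = 60.90 m³/s; C = (59.60·8.101 + 1.300·31.00)/60.90 = 8.590 mg/L.

8.59 mg/L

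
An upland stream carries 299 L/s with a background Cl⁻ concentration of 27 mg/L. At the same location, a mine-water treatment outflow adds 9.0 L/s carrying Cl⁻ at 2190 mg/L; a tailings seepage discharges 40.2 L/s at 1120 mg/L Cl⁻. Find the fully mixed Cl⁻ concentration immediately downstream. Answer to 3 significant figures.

209 mg/L

Mass balance: C = (299.0·27.00 + 9.000·2190 + 40.20·1120) / 348.2 = 72810/348.2 = 209.1 mg/L.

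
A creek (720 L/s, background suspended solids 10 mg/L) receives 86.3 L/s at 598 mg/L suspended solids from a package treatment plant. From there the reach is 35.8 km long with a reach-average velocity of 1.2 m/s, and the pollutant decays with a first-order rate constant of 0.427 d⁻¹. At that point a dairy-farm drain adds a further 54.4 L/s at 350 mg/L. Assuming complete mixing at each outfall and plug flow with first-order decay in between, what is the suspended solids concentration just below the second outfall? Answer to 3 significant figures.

Flow-weighted average: C = (720.0·10.00 + 86.30·598.0) / 806.3 = 58810/806.3 = 72.93 mg/L; combined flow 806.3 L/s.
Travel time t = 35.8·1000 / 1.2 = 29830 s = 8.287 h.
Decay over the reach: 72.93·exp(−kt) = 72.93·0.8629 = 62.94 mg/L.
At the second outfall, C = (806.3·62.94 + 54.40·350.0) / (806.3 + 54.40) = 81.08 mg/L.

81.1 mg/L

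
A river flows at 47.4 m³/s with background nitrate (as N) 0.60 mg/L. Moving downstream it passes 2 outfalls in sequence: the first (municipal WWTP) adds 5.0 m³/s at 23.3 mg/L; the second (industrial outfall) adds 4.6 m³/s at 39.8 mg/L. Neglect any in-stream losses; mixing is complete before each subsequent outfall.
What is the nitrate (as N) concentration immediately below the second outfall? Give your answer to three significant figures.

After outfall 1: Q = 47.40 + 5.000 = 52.40 m³/s; C = (47.40·0.6000 + 5.000·23.30)/52.40 = 2.766 mg/L.
After outfall 2: Q = 52.40 + 4.600 = 57.00 m³/s; C = (52.40·2.766 + 4.600·39.80)/57.00 = 5.755 mg/L.

5.75 mg/L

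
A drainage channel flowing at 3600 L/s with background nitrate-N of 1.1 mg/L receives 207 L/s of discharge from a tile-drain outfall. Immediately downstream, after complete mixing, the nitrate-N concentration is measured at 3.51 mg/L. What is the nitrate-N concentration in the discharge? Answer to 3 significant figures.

45.4 mg/L

Mass balance: 3600·1.100 + 207.0·Cₑ = 3807·3.510
→ Cₑ = (3807·3.510 − 3600·1.100) / 207.0 = 45.42 mg/L.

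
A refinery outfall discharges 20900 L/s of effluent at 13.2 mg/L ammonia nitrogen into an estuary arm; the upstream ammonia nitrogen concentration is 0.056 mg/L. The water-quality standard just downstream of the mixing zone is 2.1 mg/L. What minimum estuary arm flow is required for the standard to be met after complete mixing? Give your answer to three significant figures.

Set C_mix = 2.1: (Q·0.05600 + 20900·13.20) / (Q + 20900) = 2.1
→ Q = 20900·(13.20 − 2.1)/(2.1 − 0.05600) = 113500 L/s.

113000 L/s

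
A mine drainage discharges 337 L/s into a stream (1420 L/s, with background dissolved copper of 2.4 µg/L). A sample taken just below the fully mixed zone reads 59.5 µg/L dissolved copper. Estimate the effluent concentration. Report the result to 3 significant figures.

Mass balance: 1420·2.400 + 337.0·Cₑ = 1757·59.50
→ Cₑ = (1757·59.50 − 1420·2.400) / 337.0 = 300.1 µg/L.

300 µg/L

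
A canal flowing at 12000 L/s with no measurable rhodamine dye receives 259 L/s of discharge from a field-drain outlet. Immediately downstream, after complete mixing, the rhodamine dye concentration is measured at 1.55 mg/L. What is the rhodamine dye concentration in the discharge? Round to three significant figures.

Mass balance: 12000·0 + 259.0·Cₑ = 12260·1.550
→ Cₑ = (12260·1.550 − 12000·0) / 259.0 = 73.36 mg/L.

73.4 mg/L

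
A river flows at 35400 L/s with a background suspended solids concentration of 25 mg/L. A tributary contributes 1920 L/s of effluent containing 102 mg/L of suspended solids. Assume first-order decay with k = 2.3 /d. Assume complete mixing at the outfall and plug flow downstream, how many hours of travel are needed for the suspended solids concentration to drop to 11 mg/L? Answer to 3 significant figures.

10.1 h

Mass balance: C = (35400·25.00 + 1920·102.0) / 37320 = 1081000/37320 = 28.96 mg/L.
28.96·exp(−k·t) = 11 → t = ln(28.96/11)/k = 36370 s = 10.10 h.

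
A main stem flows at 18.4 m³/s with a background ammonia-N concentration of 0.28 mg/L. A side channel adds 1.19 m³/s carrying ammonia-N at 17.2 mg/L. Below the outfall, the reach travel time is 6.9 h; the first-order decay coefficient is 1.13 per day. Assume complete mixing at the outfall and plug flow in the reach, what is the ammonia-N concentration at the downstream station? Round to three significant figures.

0.945 mg/L

After mixing, C = (18.40·0.2800 + 1.190·17.20) / 19.59 = 25.62/19.59 = 1.308 mg/L.
After decay, C = 1.308 × e^(−kt) = 1.308 × 0.7226 = 0.9450 mg/L.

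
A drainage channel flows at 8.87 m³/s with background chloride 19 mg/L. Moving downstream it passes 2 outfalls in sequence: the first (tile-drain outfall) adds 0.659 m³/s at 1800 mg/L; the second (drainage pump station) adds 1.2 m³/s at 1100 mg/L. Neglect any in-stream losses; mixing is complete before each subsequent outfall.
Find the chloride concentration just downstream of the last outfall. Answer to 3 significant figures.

249 mg/L

Outfall 1: combined Q = 9.529 m³/s; C = (8.870·19.00 + 0.6590·1800)/9.529 = 142.2 mg/L.
Outfall 2: combined Q = 10.73 m³/s; C = (9.529·142.2 + 1.200·1100)/10.73 = 249.3 mg/L.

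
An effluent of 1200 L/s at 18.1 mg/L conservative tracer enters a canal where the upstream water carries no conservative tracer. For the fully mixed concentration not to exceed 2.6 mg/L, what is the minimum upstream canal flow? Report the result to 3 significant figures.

Set C_mix = 2.6: (Q·0 + 1200·18.10) / (Q + 1200) = 2.6
→ Q = 1200·(18.10 − 2.6)/(2.6 − 0) = 7154 L/s.

7150 L/s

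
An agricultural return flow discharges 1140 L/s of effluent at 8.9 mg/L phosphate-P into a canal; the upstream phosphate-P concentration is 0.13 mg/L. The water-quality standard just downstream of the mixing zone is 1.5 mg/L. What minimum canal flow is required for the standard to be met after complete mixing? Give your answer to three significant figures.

6160 L/s

Set C_mix = 1.5: (Q·0.1300 + 1140·8.900) / (Q + 1140) = 1.5
→ Q = 1140·(8.900 − 1.5)/(1.5 − 0.1300) = 6158 L/s.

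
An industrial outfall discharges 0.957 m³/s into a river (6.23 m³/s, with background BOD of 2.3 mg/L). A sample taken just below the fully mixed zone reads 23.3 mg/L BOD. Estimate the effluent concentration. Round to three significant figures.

Mass balance: 6.230·2.300 + 0.9570·Cₑ = 7.187·23.30
→ Cₑ = (7.187·23.30 − 6.230·2.300) / 0.9570 = 160.0 mg/L.

160 mg/L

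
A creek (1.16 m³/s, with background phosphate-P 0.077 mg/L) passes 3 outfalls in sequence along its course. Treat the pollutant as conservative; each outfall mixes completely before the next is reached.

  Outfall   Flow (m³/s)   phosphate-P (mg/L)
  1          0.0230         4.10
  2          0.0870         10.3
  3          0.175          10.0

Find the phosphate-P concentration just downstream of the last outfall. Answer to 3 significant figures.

1.96 mg/L

Outfall 1: combined Q = 1.183 m³/s; C = (1.160·0.07700 + 0.02300·4.100)/1.183 = 0.1552 mg/L.
Outfall 2: combined Q = 1.270 m³/s; C = (1.183·0.1552 + 0.08700·10.30)/1.270 = 0.8502 mg/L.
Outfall 3: combined Q = 1.445 m³/s; C = (1.270·0.8502 + 0.1750·10.00)/1.445 = 1.958 mg/L.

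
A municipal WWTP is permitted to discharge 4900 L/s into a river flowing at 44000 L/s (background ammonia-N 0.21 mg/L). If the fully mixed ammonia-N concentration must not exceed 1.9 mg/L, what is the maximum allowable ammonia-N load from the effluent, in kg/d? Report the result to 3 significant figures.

Mass balance at the limit: 44000·0.2100 + 4900·Cₑ = 48900·1.9 → Cₑ = 17.08 mg/L.
4900 L/s = 4.900 m³/s. Load = 4.900 m³/s × 17.08 g/m³ × 86 400 s/d = 7229 kg/d.

7230 kg/d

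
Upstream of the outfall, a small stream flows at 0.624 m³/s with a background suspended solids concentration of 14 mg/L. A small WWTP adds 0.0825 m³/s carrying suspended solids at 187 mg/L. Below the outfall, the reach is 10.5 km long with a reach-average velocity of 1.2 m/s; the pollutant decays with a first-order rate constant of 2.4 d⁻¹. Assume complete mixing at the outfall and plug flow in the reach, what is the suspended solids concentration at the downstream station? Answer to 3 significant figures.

Conservation of mass: C = (0.6240·14.00 + 0.08250·187.0) / 0.7065 = 24.16/0.7065 = 34.20 mg/L.
Travel time t = 10.5·1000 / 1.2 = 8750 s = 2.431 h.
Decay over the reach: 34.20·exp(−kt) = 34.20·0.7842 = 26.82 mg/L.

26.8 mg/L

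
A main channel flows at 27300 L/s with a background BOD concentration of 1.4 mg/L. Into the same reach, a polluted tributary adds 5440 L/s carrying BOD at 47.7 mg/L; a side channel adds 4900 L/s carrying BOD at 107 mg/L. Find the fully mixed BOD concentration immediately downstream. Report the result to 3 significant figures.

21.8 mg/L

After mixing, C = (27300·1.400 + 5440·47.70 + 4900·107.0) / 37640 = 822000/37640 = 21.84 mg/L.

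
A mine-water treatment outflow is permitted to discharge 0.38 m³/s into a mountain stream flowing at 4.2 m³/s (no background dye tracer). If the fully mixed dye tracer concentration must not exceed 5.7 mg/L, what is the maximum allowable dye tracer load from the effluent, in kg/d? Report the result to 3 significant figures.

2260 kg/d

Mass balance at the limit: 4.200·0 + 0.3800·Cₑ = 4.580·5.7 → Cₑ = 68.70 mg/L.
Load = 0.3800 m³/s × 68.70 g/m³ × 86 400 s/d = 2256 kg/d.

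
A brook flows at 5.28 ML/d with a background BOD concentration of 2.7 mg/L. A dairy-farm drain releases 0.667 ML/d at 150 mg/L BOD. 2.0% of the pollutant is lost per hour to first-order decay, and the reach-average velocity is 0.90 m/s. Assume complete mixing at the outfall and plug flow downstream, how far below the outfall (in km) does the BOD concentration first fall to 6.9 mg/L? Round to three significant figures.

164 km

Conservation of mass: C = (5.280·2.700 + 0.6670·150.0) / 5.947 = 114.3/5.947 = 19.22 mg/L.
2.0%/h lost → k = −ln(1 − 0.02) = 0.02020 h⁻¹.
Set 19.22·exp(−k·t) = 6.9 → t = ln(19.22/6.9)/k = 182600 s = 50.71 h.
Distance = v·t = 0.90·182600 = 164300 m = 164.3 km.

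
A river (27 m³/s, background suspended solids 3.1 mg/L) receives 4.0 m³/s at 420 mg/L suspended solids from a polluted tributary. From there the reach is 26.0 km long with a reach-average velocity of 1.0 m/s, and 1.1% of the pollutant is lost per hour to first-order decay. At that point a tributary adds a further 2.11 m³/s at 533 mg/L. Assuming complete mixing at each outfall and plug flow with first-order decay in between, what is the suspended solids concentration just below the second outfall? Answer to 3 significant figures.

Conservation of mass: C = (27.00·3.100 + 4.000·420.0) / 31.00 = 1764/31.00 = 56.89 mg/L; combined flow 31.00 m³/s.
Travel time t = 26.0·1000 / 1.0 = 26000 s = 7.222 h.
1.1%/h lost → k = −ln(1 − 0.011) = 0.01106 h⁻¹.
After decay, C = 56.89 × e^(−kt) = 56.89 × 0.9232 = 52.53 mg/L.
At the second outfall, C = (31.00·52.53 + 2.110·533.0) / (31.00 + 2.110) = 83.14 mg/L.

83.1 mg/L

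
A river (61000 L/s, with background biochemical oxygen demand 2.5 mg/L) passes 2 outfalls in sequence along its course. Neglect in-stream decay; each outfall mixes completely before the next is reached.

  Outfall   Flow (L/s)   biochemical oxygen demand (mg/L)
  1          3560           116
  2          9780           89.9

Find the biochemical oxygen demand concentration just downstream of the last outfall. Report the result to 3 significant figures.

19.4 mg/L

Below outfall 1: Q → 64560 L/s, C = (61000·2.500 + 3560·116.0)/64560 = 8.759 mg/L.
Below outfall 2: Q → 74340 L/s, C = (64560·8.759 + 9780·89.90)/74340 = 19.43 mg/L.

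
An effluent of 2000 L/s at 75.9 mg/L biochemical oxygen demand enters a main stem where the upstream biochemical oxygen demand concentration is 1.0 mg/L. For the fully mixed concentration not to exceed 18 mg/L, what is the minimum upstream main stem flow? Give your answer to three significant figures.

Set C_mix = 18: (Q·1.000 + 2000·75.90) / (Q + 2000) = 18
→ Q = 2000·(75.90 − 18)/(18 − 1.000) = 6812 L/s.

6810 L/s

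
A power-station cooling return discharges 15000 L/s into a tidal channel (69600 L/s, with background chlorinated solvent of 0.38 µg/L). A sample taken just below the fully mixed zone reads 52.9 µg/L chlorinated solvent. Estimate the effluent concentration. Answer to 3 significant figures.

Mass balance: 69600·0.3800 + 15000·Cₑ = 84600·52.90
→ Cₑ = (84600·52.90 − 69600·0.3800) / 15000 = 296.6 µg/L.

297 µg/L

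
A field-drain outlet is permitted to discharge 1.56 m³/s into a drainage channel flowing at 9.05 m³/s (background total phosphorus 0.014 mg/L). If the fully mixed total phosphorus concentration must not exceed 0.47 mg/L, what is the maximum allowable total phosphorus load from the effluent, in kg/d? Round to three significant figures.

420 kg/d

Mass balance at the limit: 9.050·0.01400 + 1.560·Cₑ = 10.61·0.47 → Cₑ = 3.115 mg/L.
Load = 1.560 m³/s × 3.115 g/m³ × 86 400 s/d = 419.9 kg/d.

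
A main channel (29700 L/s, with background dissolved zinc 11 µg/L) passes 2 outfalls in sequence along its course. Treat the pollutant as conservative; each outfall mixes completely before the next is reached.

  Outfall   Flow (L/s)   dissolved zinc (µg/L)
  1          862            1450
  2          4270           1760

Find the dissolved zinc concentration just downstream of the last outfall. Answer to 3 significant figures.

261 µg/L

Outfall 1: combined Q = 30560 L/s; C = (29700·11.00 + 862.0·1450)/30560 = 51.59 µg/L.
Outfall 2: combined Q = 34830 L/s; C = (30560·51.59 + 4270·1760)/34830 = 261.0 µg/L.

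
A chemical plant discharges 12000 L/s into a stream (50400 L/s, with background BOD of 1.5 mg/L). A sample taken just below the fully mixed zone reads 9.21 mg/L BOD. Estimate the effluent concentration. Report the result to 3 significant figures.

Mass balance: 50400·1.500 + 12000·Cₑ = 62400·9.210
→ Cₑ = (62400·9.210 − 50400·1.500) / 12000 = 41.59 mg/L.

41.6 mg/L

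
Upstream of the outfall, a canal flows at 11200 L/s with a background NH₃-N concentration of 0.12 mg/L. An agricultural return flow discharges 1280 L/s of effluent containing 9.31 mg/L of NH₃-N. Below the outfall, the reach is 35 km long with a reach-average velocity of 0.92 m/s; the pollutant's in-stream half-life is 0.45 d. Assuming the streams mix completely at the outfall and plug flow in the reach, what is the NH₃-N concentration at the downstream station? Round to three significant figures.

After mixing, C = (11200·0.1200 + 1280·9.310) / 12480 = 13260/12480 = 1.063 mg/L.
Travel time t = 35·1000 / 0.92 = 38040 s = 10.57 h.
Half-life 0.45 d → k = ln 2 / 0.45 = 1.540 d⁻¹.
After decay, C = 1.063 × e^(−kt) = 1.063 × 0.5075 = 0.5393 mg/L.

0.539 mg/L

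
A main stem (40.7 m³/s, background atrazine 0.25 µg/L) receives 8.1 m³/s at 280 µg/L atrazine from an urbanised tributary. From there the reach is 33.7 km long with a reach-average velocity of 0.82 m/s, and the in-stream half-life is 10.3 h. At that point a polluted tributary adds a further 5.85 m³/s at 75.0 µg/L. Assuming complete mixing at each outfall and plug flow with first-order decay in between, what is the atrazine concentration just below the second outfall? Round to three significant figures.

Flow-weighted average: C = (40.70·0.2500 + 8.100·280.0) / 48.80 = 2278/48.80 = 46.68 µg/L; combined flow 48.80 m³/s.
Travel time t = 33.7·1000 / 0.82 = 41100 s = 11.42 h.
Half-life 10.3 h → k = ln 2 / 10.3 = 0.06730 h⁻¹ = 1.615 d⁻¹.
After decay, C = 46.68 × e^(−kt) = 46.68 × 0.4638 = 21.65 µg/L.
At the second outfall, C = (48.80·21.65 + 5.850·75.00) / (48.80 + 5.850) = 27.36 µg/L.

27.4 µg/L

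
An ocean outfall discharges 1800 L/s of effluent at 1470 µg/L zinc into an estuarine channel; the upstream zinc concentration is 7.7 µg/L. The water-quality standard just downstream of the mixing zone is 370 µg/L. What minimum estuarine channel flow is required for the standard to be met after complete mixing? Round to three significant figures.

5470 L/s

Set C_mix = 370: (Q·7.700 + 1800·1470) / (Q + 1800) = 370
→ Q = 1800·(1470 − 370)/(370 − 7.700) = 5465 L/s.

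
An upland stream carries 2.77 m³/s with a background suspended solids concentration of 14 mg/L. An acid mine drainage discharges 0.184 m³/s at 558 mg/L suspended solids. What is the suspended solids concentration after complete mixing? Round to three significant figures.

Conservation of mass: C = (2.770·14.00 + 0.1840·558.0) / 2.954 = 141.5/2.954 = 47.88 mg/L.

47.9 mg/L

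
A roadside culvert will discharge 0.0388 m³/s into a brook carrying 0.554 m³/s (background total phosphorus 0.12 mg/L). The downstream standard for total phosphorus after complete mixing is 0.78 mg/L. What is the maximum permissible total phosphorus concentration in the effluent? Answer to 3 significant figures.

10.2 mg/L

At the limit, (Qr·Cr + Qe·Cₑ)/(Qr + Qe) = 0.78:
Cₑ = (0.5928·0.78 − 0.5540·0.1200) / 0.03880 = 10.20 mg/L.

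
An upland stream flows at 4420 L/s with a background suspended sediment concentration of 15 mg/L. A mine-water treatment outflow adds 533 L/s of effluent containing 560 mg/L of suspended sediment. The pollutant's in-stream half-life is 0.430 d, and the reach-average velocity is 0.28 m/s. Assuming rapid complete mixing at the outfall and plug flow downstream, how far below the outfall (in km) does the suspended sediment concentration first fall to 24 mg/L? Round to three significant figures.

16.8 km

Mass balance: C = (4420·15.00 + 533.0·560.0) / 4953 = 364800/4953 = 73.65 mg/L.
Half-life 0.430 d → k = ln 2 / 0.430 = 1.612 d⁻¹.
Set 73.65·exp(−k·t) = 24 → t = ln(73.65/24)/k = 60100 s = 16.69 h.
Distance = v·t = 0.28·60100 = 16830 m = 16.83 km.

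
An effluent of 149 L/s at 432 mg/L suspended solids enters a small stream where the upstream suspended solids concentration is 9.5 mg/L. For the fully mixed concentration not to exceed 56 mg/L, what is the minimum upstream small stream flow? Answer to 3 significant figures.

1200 L/s

Set C_mix = 56: (Q·9.500 + 149.0·432.0) / (Q + 149.0) = 56
→ Q = 149.0·(432.0 − 56)/(56 − 9.500) = 1205 L/s.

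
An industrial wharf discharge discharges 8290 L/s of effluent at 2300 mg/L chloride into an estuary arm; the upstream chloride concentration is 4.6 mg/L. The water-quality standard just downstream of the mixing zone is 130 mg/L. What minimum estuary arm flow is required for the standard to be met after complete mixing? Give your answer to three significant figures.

143000 L/s

Set C_mix = 130: (Q·4.600 + 8290·2300) / (Q + 8290) = 130
→ Q = 8290·(2300 − 130)/(130 − 4.600) = 143500 L/s.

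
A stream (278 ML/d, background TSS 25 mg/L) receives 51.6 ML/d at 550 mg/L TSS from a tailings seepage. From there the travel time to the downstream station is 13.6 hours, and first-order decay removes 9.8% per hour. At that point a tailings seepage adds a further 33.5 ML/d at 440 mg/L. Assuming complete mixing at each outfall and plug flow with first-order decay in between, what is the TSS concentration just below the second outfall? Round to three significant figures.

Flow-weighted average: C = (278.0·25.00 + 51.60·550.0) / 329.6 = 35330/329.6 = 107.2 mg/L; combined flow 329.6 ML/d.
9.8%/h lost → k = −ln(1 − 0.098) = 0.1031 h⁻¹.
After decay, C = 107.2 × e^(−kt) = 107.2 × 0.2459 = 26.36 mg/L.
At the second outfall, C = (329.6·26.36 + 33.50·440.0) / (329.6 + 33.50) = 64.52 mg/L.

64.5 mg/L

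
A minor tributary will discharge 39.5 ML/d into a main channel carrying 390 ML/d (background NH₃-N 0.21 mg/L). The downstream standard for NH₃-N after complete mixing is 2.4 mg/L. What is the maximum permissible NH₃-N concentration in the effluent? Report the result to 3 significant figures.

At the limit, (Qr·Cr + Qe·Cₑ)/(Qr + Qe) = 2.4:
Cₑ = (429.5·2.4 − 390.0·0.2100) / 39.50 = 24.02 mg/L.

24.0 mg/L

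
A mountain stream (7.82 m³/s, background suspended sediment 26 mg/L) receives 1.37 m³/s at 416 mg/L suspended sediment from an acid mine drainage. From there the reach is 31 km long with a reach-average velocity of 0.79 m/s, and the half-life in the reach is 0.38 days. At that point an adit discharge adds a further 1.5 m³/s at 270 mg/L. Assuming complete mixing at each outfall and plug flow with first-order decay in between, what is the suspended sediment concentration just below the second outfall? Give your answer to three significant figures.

69.5 mg/L

Flow-weighted average: C = (7.820·26.00 + 1.370·416.0) / 9.190 = 773.2/9.190 = 84.14 mg/L; combined flow 9.190 m³/s.
Travel time t = 31·1000 / 0.79 = 39240 s = 10.90 h.
Half-life 0.38 d → k = ln 2 / 0.38 = 1.824 d⁻¹.
After decay, C = 84.14 × e^(−kt) = 84.14 × 0.4367 = 36.75 mg/L.
At the second outfall, C = (9.190·36.75 + 1.500·270.0) / (9.190 + 1.500) = 69.48 mg/L.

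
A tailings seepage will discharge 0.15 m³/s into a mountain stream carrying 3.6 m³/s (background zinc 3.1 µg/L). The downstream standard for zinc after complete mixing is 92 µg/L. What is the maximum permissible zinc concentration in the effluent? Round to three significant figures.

2230 µg/L

At the limit, (Qr·Cr + Qe·Cₑ)/(Qr + Qe) = 92:
Cₑ = (3.750·92 − 3.600·3.100) / 0.1500 = 2226 µg/L.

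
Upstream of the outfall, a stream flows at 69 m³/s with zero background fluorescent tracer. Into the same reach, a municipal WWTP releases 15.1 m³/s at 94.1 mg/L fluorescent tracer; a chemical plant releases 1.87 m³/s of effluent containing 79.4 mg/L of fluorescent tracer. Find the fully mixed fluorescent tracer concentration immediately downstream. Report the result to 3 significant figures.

18.3 mg/L

Flow-weighted average: C = (69.00·0 + 15.10·94.10 + 1.870·79.40) / 85.97 = 1569/85.97 = 18.26 mg/L.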